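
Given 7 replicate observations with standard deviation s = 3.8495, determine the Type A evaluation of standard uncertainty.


u_A = s / sqrt(n)
u_A = 3.8495 / sqrt(7)
u_A = 3.8495 / 2.6457513
u_A = 1.4550

1.4550


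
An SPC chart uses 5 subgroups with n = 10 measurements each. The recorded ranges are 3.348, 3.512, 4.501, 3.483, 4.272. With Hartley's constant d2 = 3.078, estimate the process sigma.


R_bar = (3.348 + 3.512 + 4.501 + 3.483 + 4.272) / 5
R_bar = 19.116 / 5 = 3.8232
sigma_hat = R_bar / d2 = 3.8232 / 3.078 = 1.2421

1.2421


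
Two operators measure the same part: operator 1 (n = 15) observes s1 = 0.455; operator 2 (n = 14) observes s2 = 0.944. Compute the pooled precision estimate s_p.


s_p = sqrt(((n1-1)*s1^2 + (n2-1)*s2^2) / (n1+n2-2))
numerator = (15-1)*0.455^2 + (14-1)*0.944^2 = 2.89835 + 11.584768 = 14.483118
denominator = 15 + 14 - 2 = 27
s_p^2 = 14.483118 / 27 = 0.53641178
s_p = sqrt(0.53641178) = 0.7324

0.7324


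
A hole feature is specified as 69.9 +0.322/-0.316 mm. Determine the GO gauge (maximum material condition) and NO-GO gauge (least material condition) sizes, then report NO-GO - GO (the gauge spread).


GO = nominal - lower_tol (smallest hole = maximum material condition)
GO = 69.9 - 0.316 = 69.584
NO-GO = nominal + upper_tol (largest hole = least material condition)
NO-GO = 69.9 + 0.322 = 70.222
spread = NO-GO - GO = 70.222 - 69.584 = 0.6380

0.6380


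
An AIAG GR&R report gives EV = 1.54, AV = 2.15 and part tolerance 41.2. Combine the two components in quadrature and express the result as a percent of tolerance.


GRR = sqrt(EV^2 + AV^2) = sqrt(1.54^2 + 2.15^2) = 2.6446361
%GRR = GRR / tol * 100 = 2.6446361 / 41.2 * 100
%GRR = 6.4190

6.4190


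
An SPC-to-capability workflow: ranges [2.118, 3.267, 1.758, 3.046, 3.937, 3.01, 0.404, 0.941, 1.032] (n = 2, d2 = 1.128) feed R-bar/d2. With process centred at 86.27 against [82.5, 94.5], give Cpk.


R_bar = (2.118 + 3.267 + 1.758 + 3.046 + 3.937 + 3.01 + 0.404 + 0.941 + 1.032) / 9 = 2.1681111
sigma = R_bar / d2 = 2.1681111 / 1.128 = 1.9220843
Cp = (USL - LSL)/(6*sigma) = (94.5 - 82.5)/(6*1.9220843) = 1.0405
Cpu = (94.5 - 86.27)/(3*1.9220843) = 1.4273
Cpl = (86.27 - 82.5)/(3*1.9220843) = 0.6538
Cpk = min(Cpu, Cpl) = 0.6538

0.6538


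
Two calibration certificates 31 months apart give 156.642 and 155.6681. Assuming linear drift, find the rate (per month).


rate = (v2 - v1) / months
= (155.6681 - 156.642) / 31
= -0.9739 / 31
= -0.0314

-0.0314


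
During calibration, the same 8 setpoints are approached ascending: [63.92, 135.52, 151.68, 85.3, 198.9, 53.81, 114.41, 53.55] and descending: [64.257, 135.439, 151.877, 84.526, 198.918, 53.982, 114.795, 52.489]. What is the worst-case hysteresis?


|63.92 - 64.257| = 0.3370
|135.52 - 135.439| = 0.0810
|151.68 - 151.877| = 0.1970
|85.3 - 84.526| = 0.7740
|198.9 - 198.918| = 0.0180
|53.81 - 53.982| = 0.1720
|114.41 - 114.795| = 0.3850
|53.55 - 52.489| = 1.0610
hysteresis = max(diffs) = 1.0610

1.0610


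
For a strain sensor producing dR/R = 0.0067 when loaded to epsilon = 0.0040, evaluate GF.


GF = (dR/R) / epsilon
= 0.0067 / 0.0040
= 1.6750

1.6750


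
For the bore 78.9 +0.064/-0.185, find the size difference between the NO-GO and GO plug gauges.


GO = nominal - lower_tol (smallest hole = maximum material condition)
GO = 78.9 - 0.185 = 78.715
NO-GO = nominal + upper_tol (largest hole = least material condition)
NO-GO = 78.9 + 0.064 = 78.964
spread = NO-GO - GO = 78.964 - 78.715 = 0.2490

0.2490


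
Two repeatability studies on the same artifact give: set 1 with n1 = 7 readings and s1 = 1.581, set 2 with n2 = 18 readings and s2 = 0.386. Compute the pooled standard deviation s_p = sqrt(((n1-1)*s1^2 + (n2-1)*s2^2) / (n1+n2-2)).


s_p = sqrt(((n1-1)*s1^2 + (n2-1)*s2^2) / (n1+n2-2))
numerator = (7-1)*1.581^2 + (18-1)*0.386^2 = 14.997366 + 2.532932 = 17.530298
denominator = 7 + 18 - 2 = 23
s_p^2 = 17.530298 / 23 = 0.76218687
s_p = sqrt(0.76218687) = 0.8730

0.8730


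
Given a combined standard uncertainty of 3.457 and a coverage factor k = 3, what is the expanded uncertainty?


U = k * uc
U = 3 * 3.457
U = 10.3710

10.3710


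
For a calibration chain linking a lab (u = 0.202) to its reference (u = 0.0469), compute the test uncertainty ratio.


TUR = u_lab / u_ref
= 0.202 / 0.0469
= 4.3070

4.3070


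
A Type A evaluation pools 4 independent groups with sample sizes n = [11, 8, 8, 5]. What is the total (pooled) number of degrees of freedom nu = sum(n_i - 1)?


nu = sum_i (n_i - 1)
nu = ((11 - 1) + (8 - 1) + (8 - 1) + (5 - 1))
nu = 10 + 7 + 7 + 4
nu = 28

28


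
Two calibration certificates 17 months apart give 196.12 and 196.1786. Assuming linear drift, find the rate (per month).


rate = (v2 - v1) / months
= (196.1786 - 196.12) / 17
= 0.0586 / 17
= 0.0034

0.0034


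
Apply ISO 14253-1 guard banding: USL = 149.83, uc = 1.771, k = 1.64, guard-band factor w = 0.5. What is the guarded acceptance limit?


U = k * uc = 1.64 * 1.771 = 2.90444
guard band g = w * U = 0.5 * 2.90444 = 1.45222
AL = USL - g = 149.83 - 1.45222
AL = 148.3778

148.3778


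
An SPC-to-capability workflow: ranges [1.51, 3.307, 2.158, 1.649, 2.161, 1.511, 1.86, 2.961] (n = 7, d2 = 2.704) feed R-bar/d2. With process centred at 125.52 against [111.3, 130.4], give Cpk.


R_bar = (1.51 + 3.307 + 2.158 + 1.649 + 2.161 + 1.511 + 1.86 + 2.961) / 8 = 2.139625
sigma = R_bar / d2 = 2.139625 / 2.704 = 0.79128143
Cp = (USL - LSL)/(6*sigma) = (130.4 - 111.3)/(6*0.79128143) = 4.0230
Cpu = (130.4 - 125.52)/(3*0.79128143) = 2.0557
Cpl = (125.52 - 111.3)/(3*0.79128143) = 5.9903
Cpk = min(Cpu, Cpl) = 2.0557

2.0557


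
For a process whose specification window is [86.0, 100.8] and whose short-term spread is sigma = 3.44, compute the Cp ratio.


Cp = (USL - LSL) / (6 * sigma)
= (100.8 - 86.0) / (6 * 3.44)
= 14.8000 / 20.6400
= 0.7171

0.7171


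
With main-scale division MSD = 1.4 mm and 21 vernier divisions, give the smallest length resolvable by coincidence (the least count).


LC = MSD / n_div
= 1.4 / 21
= 0.0667

0.0667


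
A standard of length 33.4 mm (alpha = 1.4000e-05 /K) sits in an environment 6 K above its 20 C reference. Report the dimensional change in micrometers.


dL = L * alpha * dT
= 33.4 * 1.4000e-05 * 6
= 0.0028056 mm
dL_um = 0.0028056 * 1000 = 2.8056 um

2.8056


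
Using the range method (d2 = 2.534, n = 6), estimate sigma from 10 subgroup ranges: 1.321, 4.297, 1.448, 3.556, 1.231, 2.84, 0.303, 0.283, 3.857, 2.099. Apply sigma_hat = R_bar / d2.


R_bar = (1.321 + 4.297 + 1.448 + 3.556 + 1.231 + 2.84 + 0.303 + 0.283 + 3.857 + 2.099) / 10
R_bar = 21.235 / 10 = 2.1235
sigma_hat = R_bar / d2 = 2.1235 / 2.534 = 0.8380

0.8380


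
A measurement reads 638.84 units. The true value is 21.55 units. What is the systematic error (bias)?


Systematic error = measured - true
= 638.84 - 21.55
= 617.2900

617.2900


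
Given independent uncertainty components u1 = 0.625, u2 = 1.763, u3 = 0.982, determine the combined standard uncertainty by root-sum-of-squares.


uc = sqrt(0.625^2 + 1.763^2 + 0.982^2)
uc = sqrt(4.463118)
uc = 2.1126

2.1126


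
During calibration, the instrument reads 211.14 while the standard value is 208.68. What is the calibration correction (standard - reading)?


Correction = standard - reading
= 208.68 - 211.14
= -2.4600

-2.4600


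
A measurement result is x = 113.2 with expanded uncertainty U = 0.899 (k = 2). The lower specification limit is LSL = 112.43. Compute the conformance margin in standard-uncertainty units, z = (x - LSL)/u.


u = U / k = 0.899 / 2 = 0.4495
margin = |LSL - x| = |112.43 - 113.2| = 0.77
z = margin / u = 0.77 / 0.4495
z = 1.7130

1.7130


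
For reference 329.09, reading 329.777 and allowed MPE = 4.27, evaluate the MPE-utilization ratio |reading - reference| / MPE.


e = indication - reference = 329.777 - 329.09 = 0.6870
|e| = 0.6870
ratio = |e| / MPE = 0.6870 / 4.27
ratio = 0.1609

0.1609


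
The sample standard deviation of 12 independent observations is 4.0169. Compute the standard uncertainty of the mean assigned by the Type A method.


u_A = s / sqrt(n)
u_A = 4.0169 / sqrt(12)
u_A = 4.0169 / 3.4641016
u_A = 1.1596

1.1596


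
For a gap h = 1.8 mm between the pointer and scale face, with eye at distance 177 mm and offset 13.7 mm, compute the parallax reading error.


error = h * offset / d
= 1.8 * 13.7 / 177
= 0.1393

0.1393


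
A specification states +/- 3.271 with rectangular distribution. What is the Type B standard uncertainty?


u_B = half_width / sqrt(3)
u_B = 3.271 / 1.7320508
u_B = 1.8885

1.8885


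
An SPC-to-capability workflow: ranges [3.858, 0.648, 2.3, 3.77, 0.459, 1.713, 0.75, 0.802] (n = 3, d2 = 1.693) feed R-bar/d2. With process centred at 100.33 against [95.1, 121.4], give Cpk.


R_bar = (3.858 + 0.648 + 2.3 + 3.77 + 0.459 + 1.713 + 0.75 + 0.802) / 8 = 1.7875
sigma = R_bar / d2 = 1.7875 / 1.693 = 1.0558181
Cp = (USL - LSL)/(6*sigma) = (121.4 - 95.1)/(6*1.0558181) = 4.1516
Cpu = (121.4 - 100.33)/(3*1.0558181) = 6.6520
Cpl = (100.33 - 95.1)/(3*1.0558181) = 1.6512
Cpk = min(Cpu, Cpl) = 1.6512

1.6512


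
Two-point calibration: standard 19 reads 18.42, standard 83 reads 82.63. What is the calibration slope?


slope = (y2 - y1) / (x2 - x1)
= (82.63 - 18.42) / (83 - 19)
= 64.2100 / 64
= 1.0033

1.0033


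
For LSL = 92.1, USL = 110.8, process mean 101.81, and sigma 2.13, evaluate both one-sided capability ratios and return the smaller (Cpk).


Cpu = (USL - mean) / (3*sigma) = (110.8 - 101.81) / (3*2.13) = 1.4069
Cpl = (mean - LSL) / (3*sigma) = (101.81 - 92.1) / (3*2.13) = 1.5196
Cpk = min(Cpu, Cpl) = 1.4069

1.4069


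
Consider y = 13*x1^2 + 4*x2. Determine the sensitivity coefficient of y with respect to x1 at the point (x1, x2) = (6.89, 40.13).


y = 13*x1^2 + 4*x2
dy/dx1 = 2*13*x1
Evaluate at x1 = 6.89: c1 = 26 * 6.89
c1 = 179.1400

179.1400


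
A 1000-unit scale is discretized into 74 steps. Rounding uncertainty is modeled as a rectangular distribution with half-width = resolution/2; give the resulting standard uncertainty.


resolution = range / divisions
resolution = 1000 / 74 = 13.513514
u_res = resolution / (2*sqrt(3))
u_res = 13.513514 / 3.4641016
u_res = 3.9010

3.9010


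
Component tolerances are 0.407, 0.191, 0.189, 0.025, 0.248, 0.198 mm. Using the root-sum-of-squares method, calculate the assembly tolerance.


RSS = sqrt(0.407^2 + 0.191^2 + 0.189^2 + 0.025^2 + 0.248^2 + 0.198^2)
= sqrt(0.339184)
= 0.5824

0.5824


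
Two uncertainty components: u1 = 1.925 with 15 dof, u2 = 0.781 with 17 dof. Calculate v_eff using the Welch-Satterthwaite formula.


uc = sqrt(u1^2 + u2^2) = sqrt(1.925^2 + 0.781^2) = 2.0773989
v_eff = uc^4 / (u1^4/v1 + u2^4/v2)
= 2.0773989^4 / (1.925^4/15 + 0.781^4/17)
= 18.624284 / 0.93732921
v_eff = 19.8695

19.8695


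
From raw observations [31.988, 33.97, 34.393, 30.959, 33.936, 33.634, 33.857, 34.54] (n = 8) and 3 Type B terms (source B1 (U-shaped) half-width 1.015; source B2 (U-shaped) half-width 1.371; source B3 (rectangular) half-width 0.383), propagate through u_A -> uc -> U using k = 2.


mean = (31.988 + 33.97 + 34.393 + 30.959 + 33.936 + 33.634 + 33.857 + 34.54) / 8 = 33.409625
s = sqrt(sum((x - mean)^2)/(n-1)) = 1.2599849
u_A = s / sqrt(n) = 1.2599849 / sqrt(8) = 0.44547193
u_B1 = 1.015 / sqrt(2) = 0.71771338
u_B2 = 1.371 / sqrt(2) = 0.9694434
u_B3 = 0.383 / sqrt(3) = 0.22112515
uc = sqrt(0.44547193^2 + 0.71771338^2 + 0.9694434^2 + 0.22112515^2) = 1.3047124
U = k * uc = 2 * 1.3047124
U = 2.6094

2.6094


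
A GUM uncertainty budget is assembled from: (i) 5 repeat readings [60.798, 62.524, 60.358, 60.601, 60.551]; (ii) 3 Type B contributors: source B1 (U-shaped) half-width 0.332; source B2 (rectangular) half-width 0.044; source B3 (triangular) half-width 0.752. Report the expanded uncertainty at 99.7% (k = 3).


mean = (60.798 + 62.524 + 60.358 + 60.601 + 60.551) / 5 = 60.9664
s = sqrt(sum((x - mean)^2)/(n-1)) = 0.88468938
u_A = s / sqrt(n) = 0.88468938 / sqrt(5) = 0.39564512
u_B1 = 0.332 / sqrt(2) = 0.23475945
u_B2 = 0.044 / sqrt(3) = 0.025403412
u_B3 = 0.752 / sqrt(6) = 0.30700271
uc = sqrt(0.39564512^2 + 0.23475945^2 + 0.025403412^2 + 0.30700271^2) = 0.55366331
U = k * uc = 3 * 0.55366331
U = 1.6610

1.6610


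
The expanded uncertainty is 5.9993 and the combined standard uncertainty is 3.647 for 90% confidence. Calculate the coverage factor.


k = U / uc
k = 5.9993 / 3.647
k = 1.645

1.645


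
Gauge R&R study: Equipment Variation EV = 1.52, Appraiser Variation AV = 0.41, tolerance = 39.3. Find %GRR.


GRR = sqrt(EV^2 + AV^2) = sqrt(1.52^2 + 0.41^2) = 1.5743253
%GRR = GRR / tol * 100 = 1.5743253 / 39.3 * 100
%GRR = 4.0059

4.0059


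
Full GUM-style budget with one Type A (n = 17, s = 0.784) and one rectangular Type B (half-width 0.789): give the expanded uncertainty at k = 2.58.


u_A = s / sqrt(n) = 0.784 / sqrt(17) = 0.19014793
u_B = half_width / sqrt(3) = 0.789 / sqrt(3) = 0.45552936
uc = sqrt(u_A^2 + u_B^2) = sqrt(0.19014793^2 + 0.45552936^2) = 0.49362256
U = k * uc = 2.58 * 0.49362256
U = 1.2735

1.2735


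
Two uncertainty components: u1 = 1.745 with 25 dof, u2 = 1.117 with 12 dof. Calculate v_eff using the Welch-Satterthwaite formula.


uc = sqrt(u1^2 + u2^2) = sqrt(1.745^2 + 1.117^2) = 2.0718866
v_eff = uc^4 / (u1^4/v1 + u2^4/v2)
= 2.0718866^4 / (1.745^4/25 + 1.117^4/12)
= 18.427394 / 0.50061441
v_eff = 36.8096

36.8096


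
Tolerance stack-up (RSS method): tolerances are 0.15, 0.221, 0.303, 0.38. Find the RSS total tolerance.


RSS = sqrt(0.15^2 + 0.221^2 + 0.303^2 + 0.38^2)
= sqrt(0.30755)
= 0.5546

0.5546


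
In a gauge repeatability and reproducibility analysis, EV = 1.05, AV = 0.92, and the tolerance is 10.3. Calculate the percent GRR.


GRR = sqrt(EV^2 + AV^2) = sqrt(1.05^2 + 0.92^2) = 1.3960301
%GRR = GRR / tol * 100 = 1.3960301 / 10.3 * 100
%GRR = 13.5537

13.5537


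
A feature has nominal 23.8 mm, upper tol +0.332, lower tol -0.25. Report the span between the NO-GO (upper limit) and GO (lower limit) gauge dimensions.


GO = nominal - lower_tol (smallest hole = maximum material condition)
GO = 23.8 - 0.25 = 23.55
NO-GO = nominal + upper_tol (largest hole = least material condition)
NO-GO = 23.8 + 0.332 = 24.132
spread = NO-GO - GO = 24.132 - 23.55 = 0.5820

0.5820


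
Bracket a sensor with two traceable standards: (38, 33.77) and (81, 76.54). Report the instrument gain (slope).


slope = (y2 - y1) / (x2 - x1)
= (76.54 - 33.77) / (81 - 38)
= 42.7700 / 43
= 0.9947

0.9947


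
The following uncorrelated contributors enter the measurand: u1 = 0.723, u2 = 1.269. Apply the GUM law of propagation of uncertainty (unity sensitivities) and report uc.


uc = sqrt(0.723^2 + 1.269^2)
uc = sqrt(2.13309)
uc = 1.4605

1.4605


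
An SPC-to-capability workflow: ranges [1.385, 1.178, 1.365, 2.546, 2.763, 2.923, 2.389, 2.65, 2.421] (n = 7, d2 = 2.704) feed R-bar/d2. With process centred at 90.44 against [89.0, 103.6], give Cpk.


R_bar = (1.385 + 1.178 + 1.365 + 2.546 + 2.763 + 2.923 + 2.389 + 2.65 + 2.421) / 9 = 2.18
sigma = R_bar / d2 = 2.18 / 2.704 = 0.80621302
Cp = (USL - LSL)/(6*sigma) = (103.6 - 89.0)/(6*0.80621302) = 3.0182
Cpu = (103.6 - 90.44)/(3*0.80621302) = 5.4411
Cpl = (90.44 - 89.0)/(3*0.80621302) = 0.5954
Cpk = min(Cpu, Cpl) = 0.5954

0.5954


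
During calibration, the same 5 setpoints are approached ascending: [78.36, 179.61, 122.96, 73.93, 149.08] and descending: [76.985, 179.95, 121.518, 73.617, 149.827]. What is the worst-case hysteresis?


|78.36 - 76.985| = 1.3750
|179.61 - 179.95| = 0.3400
|122.96 - 121.518| = 1.4420
|73.93 - 73.617| = 0.3130
|149.08 - 149.827| = 0.7470
hysteresis = max(diffs) = 1.4420

1.4420


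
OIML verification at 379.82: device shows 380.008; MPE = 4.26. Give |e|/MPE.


e = indication - reference = 380.008 - 379.82 = 0.1880
|e| = 0.1880
ratio = |e| / MPE = 0.1880 / 4.26
ratio = 0.0441

0.0441


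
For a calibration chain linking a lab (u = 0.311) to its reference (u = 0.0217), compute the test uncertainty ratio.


TUR = u_lab / u_ref
= 0.311 / 0.0217
= 14.3318

14.3318


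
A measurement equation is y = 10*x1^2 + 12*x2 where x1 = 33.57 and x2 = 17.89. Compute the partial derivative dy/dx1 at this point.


y = 10*x1^2 + 12*x2
dy/dx1 = 2*10*x1
Evaluate at x1 = 33.57: c1 = 20 * 33.57
c1 = 671.4000

671.4000


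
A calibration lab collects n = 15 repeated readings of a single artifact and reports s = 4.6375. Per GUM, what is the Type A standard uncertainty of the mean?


u_A = s / sqrt(n)
u_A = 4.6375 / sqrt(15)
u_A = 4.6375 / 3.8729833
u_A = 1.1974

1.1974


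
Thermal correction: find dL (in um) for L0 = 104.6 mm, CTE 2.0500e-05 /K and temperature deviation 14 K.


dL = L * alpha * dT
= 104.6 * 2.0500e-05 * 14
= 0.0300202 mm
dL_um = 0.0300202 * 1000 = 30.0202 um

30.0202


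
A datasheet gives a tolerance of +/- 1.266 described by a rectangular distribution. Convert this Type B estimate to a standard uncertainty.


u_B = half_width / sqrt(3)
u_B = 1.266 / 1.7320508
u_B = 0.7309

0.7309


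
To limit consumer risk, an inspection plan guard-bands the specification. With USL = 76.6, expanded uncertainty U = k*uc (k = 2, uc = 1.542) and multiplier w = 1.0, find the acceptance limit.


U = k * uc = 2 * 1.542 = 3.084
guard band g = w * U = 1.0 * 3.084 = 3.084
AL = USL - g = 76.6 - 3.084
AL = 73.5160

73.5160


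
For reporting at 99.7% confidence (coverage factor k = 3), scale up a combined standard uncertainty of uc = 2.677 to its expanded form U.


U = k * uc
U = 3 * 2.677
U = 8.0310

8.0310


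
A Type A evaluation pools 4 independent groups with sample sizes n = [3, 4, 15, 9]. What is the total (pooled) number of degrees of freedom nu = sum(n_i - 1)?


nu = sum_i (n_i - 1)
nu = ((3 - 1) + (4 - 1) + (15 - 1) + (9 - 1))
nu = 2 + 3 + 14 + 8
nu = 27

27


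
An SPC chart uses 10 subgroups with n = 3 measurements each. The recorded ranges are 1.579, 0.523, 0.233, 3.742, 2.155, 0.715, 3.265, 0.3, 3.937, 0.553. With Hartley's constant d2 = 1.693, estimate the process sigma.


R_bar = (1.579 + 0.523 + 0.233 + 3.742 + 2.155 + 0.715 + 3.265 + 0.3 + 3.937 + 0.553) / 10
R_bar = 17.002 / 10 = 1.7002
sigma_hat = R_bar / d2 = 1.7002 / 1.693 = 1.0043

1.0043


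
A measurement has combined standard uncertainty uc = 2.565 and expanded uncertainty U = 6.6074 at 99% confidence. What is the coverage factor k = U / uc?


k = U / uc
k = 6.6074 / 2.565
k = 2.576

2.576


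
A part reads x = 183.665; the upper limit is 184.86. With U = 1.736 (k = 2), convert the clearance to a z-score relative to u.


u = U / k = 1.736 / 2 = 0.868
margin = |USL - x| = |184.86 - 183.665| = 1.195
z = margin / u = 1.195 / 0.868
z = 1.3767

1.3767


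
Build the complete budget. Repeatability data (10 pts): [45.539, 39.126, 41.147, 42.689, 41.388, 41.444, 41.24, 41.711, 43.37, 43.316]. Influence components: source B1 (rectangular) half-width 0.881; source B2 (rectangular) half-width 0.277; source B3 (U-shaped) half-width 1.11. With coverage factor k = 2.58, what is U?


mean = (45.539 + 39.126 + 41.147 + 42.689 + 41.388 + 41.444 + 41.24 + 41.711 + 43.37 + 43.316) / 10 = 42.097
s = sqrt(sum((x - mean)^2)/(n-1)) = 1.7271104
u_A = s / sqrt(n) = 1.7271104 / sqrt(10) = 0.54616026
u_B1 = 0.881 / sqrt(3) = 0.50864559
u_B2 = 0.277 / sqrt(3) = 0.15992602
u_B3 = 1.11 / sqrt(2) = 0.78488853
uc = sqrt(0.54616026^2 + 0.50864559^2 + 0.15992602^2 + 0.78488853^2) = 1.0948231
U = k * uc = 2.58 * 1.0948231
U = 2.8246

2.8246


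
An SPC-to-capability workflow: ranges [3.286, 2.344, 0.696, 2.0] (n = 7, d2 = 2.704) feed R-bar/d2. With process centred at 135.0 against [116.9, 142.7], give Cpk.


R_bar = (3.286 + 2.344 + 0.696 + 2.0) / 4 = 2.0815
sigma = R_bar / d2 = 2.0815 / 2.704 = 0.7697855
Cp = (USL - LSL)/(6*sigma) = (142.7 - 116.9)/(6*0.7697855) = 5.5860
Cpu = (142.7 - 135.0)/(3*0.7697855) = 3.3343
Cpl = (135.0 - 116.9)/(3*0.7697855) = 7.8377
Cpk = min(Cpu, Cpl) = 3.3343

3.3343


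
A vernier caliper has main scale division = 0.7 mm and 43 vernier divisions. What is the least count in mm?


LC = MSD / n_div
= 0.7 / 43
= 0.0163

0.0163


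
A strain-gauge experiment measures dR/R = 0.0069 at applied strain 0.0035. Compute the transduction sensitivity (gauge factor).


GF = (dR/R) / epsilon
= 0.0069 / 0.0035
= 1.9714

1.9714


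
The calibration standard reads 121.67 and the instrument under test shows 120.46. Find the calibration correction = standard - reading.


Correction = standard - reading
= 121.67 - 120.46
= 1.2100

1.2100


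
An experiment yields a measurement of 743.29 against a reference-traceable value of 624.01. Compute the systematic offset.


Systematic error = measured - true
= 743.29 - 624.01
= 119.2800

119.2800


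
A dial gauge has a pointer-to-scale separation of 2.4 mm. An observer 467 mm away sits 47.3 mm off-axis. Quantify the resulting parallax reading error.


error = h * offset / d
= 2.4 * 47.3 / 467
= 0.2431

0.2431


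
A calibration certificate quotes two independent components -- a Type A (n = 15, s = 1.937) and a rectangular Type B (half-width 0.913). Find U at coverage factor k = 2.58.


u_A = s / sqrt(n) = 1.937 / sqrt(15) = 0.50013125
u_B = half_width / sqrt(3) = 0.913 / sqrt(3) = 0.5271208
uc = sqrt(u_A^2 + u_B^2) = sqrt(0.50013125^2 + 0.5271208^2) = 0.72662756
U = k * uc = 2.58 * 0.72662756
U = 1.8747

1.8747


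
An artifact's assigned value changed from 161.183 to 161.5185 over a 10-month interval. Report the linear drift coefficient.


rate = (v2 - v1) / months
= (161.5185 - 161.183) / 10
= 0.3355 / 10
= 0.0335

0.0335


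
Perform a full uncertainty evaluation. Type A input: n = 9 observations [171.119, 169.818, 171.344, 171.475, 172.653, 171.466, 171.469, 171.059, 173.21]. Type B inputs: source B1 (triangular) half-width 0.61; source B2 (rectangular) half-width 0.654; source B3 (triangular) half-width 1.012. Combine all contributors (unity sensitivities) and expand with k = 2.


mean = (171.119 + 169.818 + 171.344 + 171.475 + 172.653 + 171.466 + 171.469 + 171.059 + 173.21) / 9 = 171.5125556
s = sqrt(sum((x - mean)^2)/(n-1)) = 0.96487915
u_A = s / sqrt(n) = 0.96487915 / sqrt(9) = 0.32162638
u_B1 = 0.61 / sqrt(6) = 0.24903146
u_B2 = 0.654 / sqrt(3) = 0.37758708
u_B3 = 1.012 / sqrt(6) = 0.41314727
uc = sqrt(0.32162638^2 + 0.24903146^2 + 0.37758708^2 + 0.41314727^2) = 0.69189802
U = k * uc = 2 * 0.69189802
U = 1.3838

1.3838


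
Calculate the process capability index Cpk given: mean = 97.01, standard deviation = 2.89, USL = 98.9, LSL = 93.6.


Cpu = (USL - mean) / (3*sigma) = (98.9 - 97.01) / (3*2.89) = 0.2180
Cpl = (mean - LSL) / (3*sigma) = (97.01 - 93.6) / (3*2.89) = 0.3933
Cpk = min(Cpu, Cpl) = 0.2180

0.2180


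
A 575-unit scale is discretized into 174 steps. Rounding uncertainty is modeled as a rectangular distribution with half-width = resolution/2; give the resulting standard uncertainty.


resolution = range / divisions
resolution = 575 / 174 = 3.3045977
u_res = resolution / (2*sqrt(3))
u_res = 3.3045977 / 3.4641016
u_res = 0.9540

0.9540


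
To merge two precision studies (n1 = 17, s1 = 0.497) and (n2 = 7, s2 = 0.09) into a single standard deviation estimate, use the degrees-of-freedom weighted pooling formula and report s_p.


s_p = sqrt(((n1-1)*s1^2 + (n2-1)*s2^2) / (n1+n2-2))
numerator = (17-1)*0.497^2 + (7-1)*0.09^2 = 3.952144 + 0.0486 = 4.000744
denominator = 17 + 7 - 2 = 22
s_p^2 = 4.000744 / 22 = 0.181852
s_p = sqrt(0.181852) = 0.4264

0.4264


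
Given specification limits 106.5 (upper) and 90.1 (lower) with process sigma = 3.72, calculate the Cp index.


Cp = (USL - LSL) / (6 * sigma)
= (106.5 - 90.1) / (6 * 3.72)
= 16.4000 / 22.3200
= 0.7348

0.7348


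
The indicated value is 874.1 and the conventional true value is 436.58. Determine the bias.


Systematic error = measured - true
= 874.1 - 436.58
= 437.5200

437.5200


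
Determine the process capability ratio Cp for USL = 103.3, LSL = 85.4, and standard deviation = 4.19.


Cp = (USL - LSL) / (6 * sigma)
= (103.3 - 85.4) / (6 * 4.19)
= 17.9000 / 25.1400
= 0.7120

0.7120


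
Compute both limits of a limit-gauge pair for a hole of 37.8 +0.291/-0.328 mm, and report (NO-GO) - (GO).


GO = nominal - lower_tol (smallest hole = maximum material condition)
GO = 37.8 - 0.328 = 37.472
NO-GO = nominal + upper_tol (largest hole = least material condition)
NO-GO = 37.8 + 0.291 = 38.091
spread = NO-GO - GO = 38.091 - 37.472 = 0.6190

0.6190


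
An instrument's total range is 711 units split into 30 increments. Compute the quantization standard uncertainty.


resolution = range / divisions
resolution = 711 / 30 = 23.7
u_res = resolution / (2*sqrt(3))
u_res = 23.7 / 3.4641016
u_res = 6.8416

6.8416


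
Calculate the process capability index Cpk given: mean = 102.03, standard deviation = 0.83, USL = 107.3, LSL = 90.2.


Cpu = (USL - mean) / (3*sigma) = (107.3 - 102.03) / (3*0.83) = 2.1165
Cpl = (mean - LSL) / (3*sigma) = (102.03 - 90.2) / (3*0.83) = 4.7510
Cpk = min(Cpu, Cpl) = 2.1165

2.1165


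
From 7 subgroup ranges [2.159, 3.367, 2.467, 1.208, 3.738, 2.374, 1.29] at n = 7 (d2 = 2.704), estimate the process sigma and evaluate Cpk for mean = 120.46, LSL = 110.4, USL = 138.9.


R_bar = (2.159 + 3.367 + 2.467 + 1.208 + 3.738 + 2.374 + 1.29) / 7 = 2.3718571
sigma = R_bar / d2 = 2.3718571 / 2.704 = 0.87716609
Cp = (USL - LSL)/(6*sigma) = (138.9 - 110.4)/(6*0.87716609) = 5.4152
Cpu = (138.9 - 120.46)/(3*0.87716609) = 7.0074
Cpl = (120.46 - 110.4)/(3*0.87716609) = 3.8229
Cpk = min(Cpu, Cpl) = 3.8229

3.8229


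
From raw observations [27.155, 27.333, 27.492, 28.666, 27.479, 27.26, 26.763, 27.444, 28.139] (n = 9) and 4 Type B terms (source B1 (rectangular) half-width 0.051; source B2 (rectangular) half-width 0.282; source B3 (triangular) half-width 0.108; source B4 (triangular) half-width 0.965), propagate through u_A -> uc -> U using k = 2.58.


mean = (27.155 + 27.333 + 27.492 + 28.666 + 27.479 + 27.26 + 26.763 + 27.444 + 28.139) / 9 = 27.52566667
s = sqrt(sum((x - mean)^2)/(n-1)) = 0.56049888
u_A = s / sqrt(n) = 0.56049888 / sqrt(9) = 0.18683296
u_B1 = 0.051 / sqrt(3) = 0.029444864
u_B2 = 0.282 / sqrt(3) = 0.16281278
u_B3 = 0.108 / sqrt(6) = 0.044090815
u_B4 = 0.965 / sqrt(6) = 0.3939596
uc = sqrt(0.18683296^2 + 0.029444864^2 + 0.16281278^2 + 0.044090815^2 + 0.3939596^2) = 0.46843326
U = k * uc = 2.58 * 0.46843326
U = 1.2086

1.2086


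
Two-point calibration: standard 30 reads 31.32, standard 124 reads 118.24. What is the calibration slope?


slope = (y2 - y1) / (x2 - x1)
= (118.24 - 31.32) / (124 - 30)
= 86.9200 / 94
= 0.9247

0.9247


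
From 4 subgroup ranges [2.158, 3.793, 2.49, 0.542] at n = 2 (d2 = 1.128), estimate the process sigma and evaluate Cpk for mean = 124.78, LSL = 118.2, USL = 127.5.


R_bar = (2.158 + 3.793 + 2.49 + 0.542) / 4 = 2.24575
sigma = R_bar / d2 = 2.24575 / 1.128 = 1.9909131
Cp = (USL - LSL)/(6*sigma) = (127.5 - 118.2)/(6*1.9909131) = 0.7785
Cpu = (127.5 - 124.78)/(3*1.9909131) = 0.4554
Cpl = (124.78 - 118.2)/(3*1.9909131) = 1.1017
Cpk = min(Cpu, Cpl) = 0.4554

0.4554


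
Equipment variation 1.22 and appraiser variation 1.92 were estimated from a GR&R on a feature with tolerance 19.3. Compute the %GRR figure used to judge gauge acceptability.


GRR = sqrt(EV^2 + AV^2) = sqrt(1.22^2 + 1.92^2) = 2.2748187
%GRR = GRR / tol * 100 = 2.2748187 / 19.3 * 100
%GRR = 11.7866

11.7866


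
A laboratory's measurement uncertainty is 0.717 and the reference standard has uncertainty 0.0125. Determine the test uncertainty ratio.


TUR = u_lab / u_ref
= 0.717 / 0.0125
= 57.3600

57.3600


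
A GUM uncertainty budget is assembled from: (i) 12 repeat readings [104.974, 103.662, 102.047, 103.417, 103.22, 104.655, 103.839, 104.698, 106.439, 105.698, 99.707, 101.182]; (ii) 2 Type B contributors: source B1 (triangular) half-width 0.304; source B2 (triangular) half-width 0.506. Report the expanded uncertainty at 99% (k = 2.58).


mean = (104.974 + 103.662 + 102.047 + 103.417 + 103.22 + 104.655 + 103.839 + 104.698 + 106.439 + 105.698 + 99.707 + 101.182) / 12 = 103.6281667
s = sqrt(sum((x - mean)^2)/(n-1)) = 1.9143322
u_A = s / sqrt(n) = 1.9143322 / sqrt(12) = 0.55262011
u_B1 = 0.304 / sqrt(6) = 0.12410748
u_B2 = 0.506 / sqrt(6) = 0.20657363
uc = sqrt(0.55262011^2 + 0.12410748^2 + 0.20657363^2) = 0.60288002
U = k * uc = 2.58 * 0.60288002
U = 1.5554

1.5554


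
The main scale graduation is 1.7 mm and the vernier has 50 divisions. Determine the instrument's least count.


LC = MSD / n_div
= 1.7 / 50
= 0.0340

0.0340


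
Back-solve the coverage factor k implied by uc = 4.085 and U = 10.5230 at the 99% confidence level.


k = U / uc
k = 10.5230 / 4.085
k = 2.576

2.576


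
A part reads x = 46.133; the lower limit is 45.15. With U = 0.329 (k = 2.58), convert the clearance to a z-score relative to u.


u = U / k = 0.329 / 2.58 = 0.12751938
margin = |LSL - x| = |45.15 - 46.133| = 0.983
z = margin / u = 0.983 / 0.12751938
z = 7.7086

7.7086


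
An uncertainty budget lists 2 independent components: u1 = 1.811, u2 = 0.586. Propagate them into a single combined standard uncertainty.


uc = sqrt(1.811^2 + 0.586^2)
uc = sqrt(3.623117)
uc = 1.9034

1.9034


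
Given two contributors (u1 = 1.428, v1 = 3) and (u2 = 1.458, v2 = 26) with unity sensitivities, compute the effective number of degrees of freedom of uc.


uc = sqrt(u1^2 + u2^2) = sqrt(1.428^2 + 1.458^2) = 2.0408204
v_eff = uc^4 / (u1^4/v1 + u2^4/v2)
= 2.0408204^4 / (1.428^4/3 + 1.458^4/26)
= 17.346791 / 1.5598933
v_eff = 11.1205

11.1205


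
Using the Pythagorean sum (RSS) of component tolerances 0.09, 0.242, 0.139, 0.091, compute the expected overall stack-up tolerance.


RSS = sqrt(0.09^2 + 0.242^2 + 0.139^2 + 0.091^2)
= sqrt(0.094266)
= 0.3070

0.3070


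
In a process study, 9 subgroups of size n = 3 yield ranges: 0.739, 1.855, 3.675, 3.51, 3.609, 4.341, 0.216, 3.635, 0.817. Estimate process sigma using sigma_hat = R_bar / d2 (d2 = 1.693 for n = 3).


R_bar = (0.739 + 1.855 + 3.675 + 3.51 + 3.609 + 4.341 + 0.216 + 3.635 + 0.817) / 9
R_bar = 22.397 / 9 = 2.4885556
sigma_hat = R_bar / d2 = 2.4885556 / 1.693 = 1.4699

1.4699


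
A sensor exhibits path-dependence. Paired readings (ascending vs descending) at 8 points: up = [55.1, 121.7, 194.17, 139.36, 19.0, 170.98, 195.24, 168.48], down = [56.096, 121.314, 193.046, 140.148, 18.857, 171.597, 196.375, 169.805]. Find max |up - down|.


|55.1 - 56.096| = 0.9960
|121.7 - 121.314| = 0.3860
|194.17 - 193.046| = 1.1240
|139.36 - 140.148| = 0.7880
|19.0 - 18.857| = 0.1430
|170.98 - 171.597| = 0.6170
|195.24 - 196.375| = 1.1350
|168.48 - 169.805| = 1.3250
hysteresis = max(diffs) = 1.3250

1.3250


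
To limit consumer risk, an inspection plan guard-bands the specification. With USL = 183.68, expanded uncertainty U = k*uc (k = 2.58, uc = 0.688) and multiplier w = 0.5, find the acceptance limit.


U = k * uc = 2.58 * 0.688 = 1.77504
guard band g = w * U = 0.5 * 1.77504 = 0.88752
AL = USL - g = 183.68 - 0.88752
AL = 182.7925

182.7925


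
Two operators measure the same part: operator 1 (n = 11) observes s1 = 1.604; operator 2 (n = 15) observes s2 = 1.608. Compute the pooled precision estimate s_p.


s_p = sqrt(((n1-1)*s1^2 + (n2-1)*s2^2) / (n1+n2-2))
numerator = (11-1)*1.604^2 + (15-1)*1.608^2 = 25.72816 + 36.199296 = 61.927456
denominator = 11 + 15 - 2 = 24
s_p^2 = 61.927456 / 24 = 2.5803107
s_p = sqrt(2.5803107) = 1.6063

1.6063


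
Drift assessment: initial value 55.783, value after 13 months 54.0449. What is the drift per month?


rate = (v2 - v1) / months
= (54.0449 - 55.783) / 13
= -1.7381 / 13
= -0.1337

-0.1337


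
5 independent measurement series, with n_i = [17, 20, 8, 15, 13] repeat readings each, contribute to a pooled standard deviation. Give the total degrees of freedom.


nu = sum_i (n_i - 1)
nu = ((17 - 1) + (20 - 1) + (8 - 1) + (15 - 1) + (13 - 1))
nu = 16 + 19 + 7 + 14 + 12
nu = 68

68


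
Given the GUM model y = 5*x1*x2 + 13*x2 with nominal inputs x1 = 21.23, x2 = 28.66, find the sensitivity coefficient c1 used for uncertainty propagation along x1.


y = 5*x1*x2 + 13*x2
dy/dx1 = 5*x2
Evaluate at x2 = 28.66: c1 = 5 * 28.66
c1 = 143.3000

143.3000


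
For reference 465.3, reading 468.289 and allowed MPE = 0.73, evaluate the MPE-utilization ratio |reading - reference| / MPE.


e = indication - reference = 468.289 - 465.3 = 2.9890
|e| = 2.9890
ratio = |e| / MPE = 2.9890 / 0.73
ratio = 4.0945

4.0945


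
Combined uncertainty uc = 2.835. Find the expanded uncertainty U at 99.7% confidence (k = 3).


U = k * uc
U = 3 * 2.835
U = 8.5050

8.5050


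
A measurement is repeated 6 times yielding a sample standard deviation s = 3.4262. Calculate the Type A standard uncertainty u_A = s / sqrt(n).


u_A = s / sqrt(n)
u_A = 3.4262 / sqrt(6)
u_A = 3.4262 / 2.4494897
u_A = 1.3987

1.3987


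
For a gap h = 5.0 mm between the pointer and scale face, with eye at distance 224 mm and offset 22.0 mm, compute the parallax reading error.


error = h * offset / d
= 5.0 * 22.0 / 224
= 0.4911

0.4911


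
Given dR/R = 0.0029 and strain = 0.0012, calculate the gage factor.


GF = (dR/R) / epsilon
= 0.0029 / 0.0012
= 2.4167

2.4167


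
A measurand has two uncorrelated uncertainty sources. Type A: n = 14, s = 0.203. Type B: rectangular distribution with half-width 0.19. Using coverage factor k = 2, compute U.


u_A = s / sqrt(n) = 0.203 / sqrt(14) = 0.054254032
u_B = half_width / sqrt(3) = 0.19 / sqrt(3) = 0.10969655
uc = sqrt(u_A^2 + u_B^2) = sqrt(0.054254032^2 + 0.10969655^2) = 0.12237987
U = k * uc = 2 * 0.12237987
U = 0.2448

0.2448


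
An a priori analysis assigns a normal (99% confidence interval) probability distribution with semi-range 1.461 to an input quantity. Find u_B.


u_B = half_width / 2.576
u_B = 1.461 / 2.576
u_B = 0.5672

0.5672


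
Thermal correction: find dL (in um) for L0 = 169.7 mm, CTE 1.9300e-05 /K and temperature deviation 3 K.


dL = L * alpha * dT
= 169.7 * 1.9300e-05 * 3
= 0.0098256 mm
dL_um = 0.0098256 * 1000 = 9.8256 um

9.8256


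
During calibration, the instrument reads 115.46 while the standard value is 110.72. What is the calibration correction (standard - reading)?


Correction = standard - reading
= 110.72 - 115.46
= -4.7400

-4.7400


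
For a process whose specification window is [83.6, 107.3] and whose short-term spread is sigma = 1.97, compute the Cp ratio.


Cp = (USL - LSL) / (6 * sigma)
= (107.3 - 83.6) / (6 * 1.97)
= 23.7000 / 11.8200
= 2.0051

2.0051


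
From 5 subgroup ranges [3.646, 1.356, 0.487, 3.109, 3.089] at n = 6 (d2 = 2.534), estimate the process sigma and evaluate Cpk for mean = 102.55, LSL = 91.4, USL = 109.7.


R_bar = (3.646 + 1.356 + 0.487 + 3.109 + 3.089) / 5 = 2.3374
sigma = R_bar / d2 = 2.3374 / 2.534 = 0.92241515
Cp = (USL - LSL)/(6*sigma) = (109.7 - 91.4)/(6*0.92241515) = 3.3065
Cpu = (109.7 - 102.55)/(3*0.92241515) = 2.5838
Cpl = (102.55 - 91.4)/(3*0.92241515) = 4.0293
Cpk = min(Cpu, Cpl) = 2.5838

2.5838


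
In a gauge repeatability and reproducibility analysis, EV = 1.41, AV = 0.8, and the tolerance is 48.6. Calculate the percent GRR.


GRR = sqrt(EV^2 + AV^2) = sqrt(1.41^2 + 0.8^2) = 1.6211416
%GRR = GRR / tol * 100 = 1.6211416 / 48.6 * 100
%GRR = 3.3357

3.3357


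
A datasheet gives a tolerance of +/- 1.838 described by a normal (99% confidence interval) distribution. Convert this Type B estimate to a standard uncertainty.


u_B = half_width / 2.576
u_B = 1.838 / 2.576
u_B = 0.7135

0.7135


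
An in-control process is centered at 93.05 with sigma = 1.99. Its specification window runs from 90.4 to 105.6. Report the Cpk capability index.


Cpu = (USL - mean) / (3*sigma) = (105.6 - 93.05) / (3*1.99) = 2.1022
Cpl = (mean - LSL) / (3*sigma) = (93.05 - 90.4) / (3*1.99) = 0.4439
Cpk = min(Cpu, Cpl) = 0.4439

0.4439


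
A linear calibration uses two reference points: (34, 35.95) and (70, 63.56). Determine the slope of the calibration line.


slope = (y2 - y1) / (x2 - x1)
= (63.56 - 35.95) / (70 - 34)
= 27.6100 / 36
= 0.7669

0.7669


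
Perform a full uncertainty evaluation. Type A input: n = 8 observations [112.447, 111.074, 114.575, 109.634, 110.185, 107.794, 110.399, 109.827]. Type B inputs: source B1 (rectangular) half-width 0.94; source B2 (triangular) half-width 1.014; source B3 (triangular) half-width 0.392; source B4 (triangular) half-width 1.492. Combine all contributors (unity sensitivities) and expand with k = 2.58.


mean = (112.447 + 111.074 + 114.575 + 109.634 + 110.185 + 107.794 + 110.399 + 109.827) / 8 = 110.741875
s = sqrt(sum((x - mean)^2)/(n-1)) = 2.0316295
u_A = s / sqrt(n) = 2.0316295 / sqrt(8) = 0.7182895
u_B1 = 0.94 / sqrt(3) = 0.54270925
u_B2 = 1.014 / sqrt(6) = 0.41396377
u_B3 = 0.392 / sqrt(6) = 0.16003333
u_B4 = 1.492 / sqrt(6) = 0.60910645
uc = sqrt(0.7182895^2 + 0.54270925^2 + 0.41396377^2 + 0.16003333^2 + 0.60910645^2) = 1.1740786
U = k * uc = 2.58 * 1.1740786
U = 3.0291

3.0291


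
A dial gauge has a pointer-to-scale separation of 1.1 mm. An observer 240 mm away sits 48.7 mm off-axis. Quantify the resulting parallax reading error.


error = h * offset / d
= 1.1 * 48.7 / 240
= 0.2232

0.2232


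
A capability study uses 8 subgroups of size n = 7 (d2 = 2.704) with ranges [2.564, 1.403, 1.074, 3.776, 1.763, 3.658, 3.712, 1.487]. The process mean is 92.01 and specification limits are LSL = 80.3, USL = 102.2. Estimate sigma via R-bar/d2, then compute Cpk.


R_bar = (2.564 + 1.403 + 1.074 + 3.776 + 1.763 + 3.658 + 3.712 + 1.487) / 8 = 2.429625
sigma = R_bar / d2 = 2.429625 / 2.704 = 0.89852996
Cp = (USL - LSL)/(6*sigma) = (102.2 - 80.3)/(6*0.89852996) = 4.0622
Cpu = (102.2 - 92.01)/(3*0.89852996) = 3.7802
Cpl = (92.01 - 80.3)/(3*0.89852996) = 4.3441
Cpk = min(Cpu, Cpl) = 3.7802

3.7802


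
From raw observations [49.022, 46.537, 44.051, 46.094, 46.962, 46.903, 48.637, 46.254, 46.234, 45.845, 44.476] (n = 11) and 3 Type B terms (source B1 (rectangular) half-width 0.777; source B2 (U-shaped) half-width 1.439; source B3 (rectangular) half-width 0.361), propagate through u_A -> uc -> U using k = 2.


mean = (49.022 + 46.537 + 44.051 + 46.094 + 46.962 + 46.903 + 48.637 + 46.254 + 46.234 + 45.845 + 44.476) / 11 = 46.45590909
s = sqrt(sum((x - mean)^2)/(n-1)) = 1.4866876
u_A = s / sqrt(n) = 1.4866876 / sqrt(11) = 0.44825318
u_B1 = 0.777 / sqrt(3) = 0.44860116
u_B2 = 1.439 / sqrt(2) = 1.0175267
u_B3 = 0.361 / sqrt(3) = 0.20842345
uc = sqrt(0.44825318^2 + 0.44860116^2 + 1.0175267^2 + 0.20842345^2) = 1.2169531
U = k * uc = 2 * 1.2169531
U = 2.4339

2.4339


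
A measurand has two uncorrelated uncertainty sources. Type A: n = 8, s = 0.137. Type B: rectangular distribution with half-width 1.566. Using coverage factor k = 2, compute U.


u_A = s / sqrt(n) = 0.137 / sqrt(8) = 0.048436815
u_B = half_width / sqrt(3) = 1.566 / sqrt(3) = 0.90413052
uc = sqrt(u_A^2 + u_B^2) = sqrt(0.048436815^2 + 0.90413052^2) = 0.90542704
U = k * uc = 2 * 0.90542704
U = 1.8109

1.8109


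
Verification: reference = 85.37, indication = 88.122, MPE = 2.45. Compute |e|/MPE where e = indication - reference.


e = indication - reference = 88.122 - 85.37 = 2.7520
|e| = 2.7520
ratio = |e| / MPE = 2.7520 / 2.45
ratio = 1.1233

1.1233


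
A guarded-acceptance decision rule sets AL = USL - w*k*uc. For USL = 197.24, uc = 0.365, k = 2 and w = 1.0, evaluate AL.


U = k * uc = 2 * 0.365 = 0.73
guard band g = w * U = 1.0 * 0.73 = 0.73
AL = USL - g = 197.24 - 0.73
AL = 196.5100

196.5100


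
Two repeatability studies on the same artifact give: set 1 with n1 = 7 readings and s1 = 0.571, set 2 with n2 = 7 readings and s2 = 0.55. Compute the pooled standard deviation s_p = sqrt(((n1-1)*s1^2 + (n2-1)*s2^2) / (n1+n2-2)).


s_p = sqrt(((n1-1)*s1^2 + (n2-1)*s2^2) / (n1+n2-2))
numerator = (7-1)*0.571^2 + (7-1)*0.55^2 = 1.956246 + 1.815 = 3.771246
denominator = 7 + 7 - 2 = 12
s_p^2 = 3.771246 / 12 = 0.3142705
s_p = sqrt(0.3142705) = 0.5606

0.5606
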